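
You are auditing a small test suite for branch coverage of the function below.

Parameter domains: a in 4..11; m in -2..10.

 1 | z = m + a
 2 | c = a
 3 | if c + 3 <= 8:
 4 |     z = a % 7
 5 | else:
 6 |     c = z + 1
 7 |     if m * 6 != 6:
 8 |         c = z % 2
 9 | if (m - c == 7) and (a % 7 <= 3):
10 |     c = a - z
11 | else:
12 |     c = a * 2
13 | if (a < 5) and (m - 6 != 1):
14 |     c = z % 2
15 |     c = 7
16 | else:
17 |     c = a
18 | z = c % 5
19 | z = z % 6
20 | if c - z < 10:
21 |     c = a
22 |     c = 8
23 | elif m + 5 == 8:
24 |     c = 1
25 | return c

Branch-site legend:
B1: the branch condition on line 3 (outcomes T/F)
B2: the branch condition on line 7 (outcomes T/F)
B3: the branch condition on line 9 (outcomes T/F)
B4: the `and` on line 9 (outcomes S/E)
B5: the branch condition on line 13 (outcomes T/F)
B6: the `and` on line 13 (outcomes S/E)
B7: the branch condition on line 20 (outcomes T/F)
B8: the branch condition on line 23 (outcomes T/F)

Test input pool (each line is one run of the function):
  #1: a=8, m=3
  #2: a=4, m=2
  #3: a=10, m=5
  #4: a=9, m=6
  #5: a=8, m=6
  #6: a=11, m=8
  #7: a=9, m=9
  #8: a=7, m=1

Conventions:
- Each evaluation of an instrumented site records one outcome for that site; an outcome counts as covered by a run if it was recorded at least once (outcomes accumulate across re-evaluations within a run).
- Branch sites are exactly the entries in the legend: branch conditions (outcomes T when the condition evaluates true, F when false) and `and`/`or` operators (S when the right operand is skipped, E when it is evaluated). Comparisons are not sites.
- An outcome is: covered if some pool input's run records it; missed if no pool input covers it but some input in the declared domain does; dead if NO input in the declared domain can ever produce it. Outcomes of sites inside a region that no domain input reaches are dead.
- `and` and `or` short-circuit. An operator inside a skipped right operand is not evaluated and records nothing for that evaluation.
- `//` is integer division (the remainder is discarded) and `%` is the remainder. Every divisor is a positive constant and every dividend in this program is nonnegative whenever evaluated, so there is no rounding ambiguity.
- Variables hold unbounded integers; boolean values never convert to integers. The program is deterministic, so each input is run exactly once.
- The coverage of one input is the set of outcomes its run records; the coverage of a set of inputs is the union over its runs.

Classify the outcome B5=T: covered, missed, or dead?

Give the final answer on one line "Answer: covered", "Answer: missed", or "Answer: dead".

B5=T is recorded by pool input(s) 2 -> covered

Answer: covered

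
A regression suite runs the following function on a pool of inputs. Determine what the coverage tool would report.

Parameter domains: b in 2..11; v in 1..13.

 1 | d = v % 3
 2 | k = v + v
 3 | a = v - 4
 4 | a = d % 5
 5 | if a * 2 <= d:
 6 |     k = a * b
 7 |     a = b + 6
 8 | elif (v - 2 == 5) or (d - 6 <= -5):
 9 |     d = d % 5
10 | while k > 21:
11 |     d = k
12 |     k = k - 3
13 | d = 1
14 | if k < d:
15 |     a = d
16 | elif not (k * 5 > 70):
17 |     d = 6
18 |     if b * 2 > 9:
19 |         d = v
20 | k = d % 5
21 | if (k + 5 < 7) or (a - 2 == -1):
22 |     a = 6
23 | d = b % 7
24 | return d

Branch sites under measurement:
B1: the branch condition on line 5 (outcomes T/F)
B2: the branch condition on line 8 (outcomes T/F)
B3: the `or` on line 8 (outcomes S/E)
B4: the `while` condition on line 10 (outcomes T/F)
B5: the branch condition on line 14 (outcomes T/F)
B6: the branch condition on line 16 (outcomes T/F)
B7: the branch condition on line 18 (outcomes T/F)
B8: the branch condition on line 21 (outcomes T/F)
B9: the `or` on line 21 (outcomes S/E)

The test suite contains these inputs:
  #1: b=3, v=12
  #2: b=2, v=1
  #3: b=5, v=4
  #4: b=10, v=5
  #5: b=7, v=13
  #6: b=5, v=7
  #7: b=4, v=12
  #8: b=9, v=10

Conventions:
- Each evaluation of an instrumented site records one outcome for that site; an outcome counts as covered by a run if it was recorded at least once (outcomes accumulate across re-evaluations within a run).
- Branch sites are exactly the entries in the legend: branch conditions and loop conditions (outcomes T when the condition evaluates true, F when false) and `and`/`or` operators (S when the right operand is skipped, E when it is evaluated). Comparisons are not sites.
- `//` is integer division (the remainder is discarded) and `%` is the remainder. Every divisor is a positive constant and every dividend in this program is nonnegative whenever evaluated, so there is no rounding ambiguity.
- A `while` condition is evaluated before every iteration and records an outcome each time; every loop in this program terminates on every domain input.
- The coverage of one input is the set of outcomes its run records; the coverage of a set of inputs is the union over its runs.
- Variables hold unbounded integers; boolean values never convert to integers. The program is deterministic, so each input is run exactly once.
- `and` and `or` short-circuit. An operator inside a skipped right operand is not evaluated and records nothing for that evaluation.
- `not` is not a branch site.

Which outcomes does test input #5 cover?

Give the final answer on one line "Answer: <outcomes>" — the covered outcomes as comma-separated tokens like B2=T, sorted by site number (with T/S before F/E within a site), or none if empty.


Tracing the run of input #5 (b=7, v=13):
  B1->F, B3->E, B2->T, B4->T, B4->T, B4->F, B5->F, B6->F, B9->S, B8->T
distinct outcomes covered: B1=F, B2=T, B3=E, B4=T, B4=F, B5=F, B6=F, B8=T, B9=S
Answer: B1=F, B2=T, B3=E, B4=T, B4=F, B5=F, B6=F, B8=T, B9=S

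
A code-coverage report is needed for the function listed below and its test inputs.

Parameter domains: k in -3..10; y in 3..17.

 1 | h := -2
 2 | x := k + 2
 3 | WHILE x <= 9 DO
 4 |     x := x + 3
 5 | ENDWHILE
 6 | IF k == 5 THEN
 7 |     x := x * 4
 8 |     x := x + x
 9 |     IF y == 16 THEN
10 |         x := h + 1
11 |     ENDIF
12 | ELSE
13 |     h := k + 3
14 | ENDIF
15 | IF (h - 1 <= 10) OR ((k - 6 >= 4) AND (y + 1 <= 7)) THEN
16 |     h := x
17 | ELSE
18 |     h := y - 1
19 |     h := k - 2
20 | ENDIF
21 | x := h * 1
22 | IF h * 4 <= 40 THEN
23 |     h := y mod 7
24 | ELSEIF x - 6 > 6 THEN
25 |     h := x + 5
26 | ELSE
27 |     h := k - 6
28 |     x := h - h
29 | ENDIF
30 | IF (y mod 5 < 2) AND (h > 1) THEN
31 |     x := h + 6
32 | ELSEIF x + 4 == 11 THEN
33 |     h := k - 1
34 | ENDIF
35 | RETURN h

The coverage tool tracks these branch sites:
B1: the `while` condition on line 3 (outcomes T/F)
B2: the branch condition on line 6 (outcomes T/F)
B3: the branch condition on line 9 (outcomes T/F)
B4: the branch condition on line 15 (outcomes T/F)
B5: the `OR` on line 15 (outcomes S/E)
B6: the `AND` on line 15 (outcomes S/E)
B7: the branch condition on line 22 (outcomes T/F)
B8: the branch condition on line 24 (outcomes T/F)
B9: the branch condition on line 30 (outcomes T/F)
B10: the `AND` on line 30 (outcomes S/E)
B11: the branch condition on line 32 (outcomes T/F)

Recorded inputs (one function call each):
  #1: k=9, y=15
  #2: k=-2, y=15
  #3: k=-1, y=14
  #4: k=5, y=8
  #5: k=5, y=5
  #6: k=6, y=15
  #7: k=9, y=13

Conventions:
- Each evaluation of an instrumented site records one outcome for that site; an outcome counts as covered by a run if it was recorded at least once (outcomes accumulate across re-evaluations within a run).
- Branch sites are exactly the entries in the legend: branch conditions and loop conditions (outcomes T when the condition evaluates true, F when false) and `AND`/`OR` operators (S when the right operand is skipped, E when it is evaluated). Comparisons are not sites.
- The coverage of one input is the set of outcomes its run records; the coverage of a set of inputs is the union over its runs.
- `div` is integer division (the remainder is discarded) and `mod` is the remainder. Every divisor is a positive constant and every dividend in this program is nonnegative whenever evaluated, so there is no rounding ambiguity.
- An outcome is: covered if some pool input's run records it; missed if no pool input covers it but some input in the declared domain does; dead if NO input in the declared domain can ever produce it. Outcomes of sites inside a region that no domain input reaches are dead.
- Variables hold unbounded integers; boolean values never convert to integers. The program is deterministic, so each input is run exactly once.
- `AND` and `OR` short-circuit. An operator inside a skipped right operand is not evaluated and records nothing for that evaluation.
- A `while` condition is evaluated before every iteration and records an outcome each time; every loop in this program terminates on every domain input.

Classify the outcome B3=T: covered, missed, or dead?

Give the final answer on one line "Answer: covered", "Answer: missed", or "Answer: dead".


no pool input records B3=T
but domain input (k=5, y=16) does record it -> reachable, so missed
Answer: missed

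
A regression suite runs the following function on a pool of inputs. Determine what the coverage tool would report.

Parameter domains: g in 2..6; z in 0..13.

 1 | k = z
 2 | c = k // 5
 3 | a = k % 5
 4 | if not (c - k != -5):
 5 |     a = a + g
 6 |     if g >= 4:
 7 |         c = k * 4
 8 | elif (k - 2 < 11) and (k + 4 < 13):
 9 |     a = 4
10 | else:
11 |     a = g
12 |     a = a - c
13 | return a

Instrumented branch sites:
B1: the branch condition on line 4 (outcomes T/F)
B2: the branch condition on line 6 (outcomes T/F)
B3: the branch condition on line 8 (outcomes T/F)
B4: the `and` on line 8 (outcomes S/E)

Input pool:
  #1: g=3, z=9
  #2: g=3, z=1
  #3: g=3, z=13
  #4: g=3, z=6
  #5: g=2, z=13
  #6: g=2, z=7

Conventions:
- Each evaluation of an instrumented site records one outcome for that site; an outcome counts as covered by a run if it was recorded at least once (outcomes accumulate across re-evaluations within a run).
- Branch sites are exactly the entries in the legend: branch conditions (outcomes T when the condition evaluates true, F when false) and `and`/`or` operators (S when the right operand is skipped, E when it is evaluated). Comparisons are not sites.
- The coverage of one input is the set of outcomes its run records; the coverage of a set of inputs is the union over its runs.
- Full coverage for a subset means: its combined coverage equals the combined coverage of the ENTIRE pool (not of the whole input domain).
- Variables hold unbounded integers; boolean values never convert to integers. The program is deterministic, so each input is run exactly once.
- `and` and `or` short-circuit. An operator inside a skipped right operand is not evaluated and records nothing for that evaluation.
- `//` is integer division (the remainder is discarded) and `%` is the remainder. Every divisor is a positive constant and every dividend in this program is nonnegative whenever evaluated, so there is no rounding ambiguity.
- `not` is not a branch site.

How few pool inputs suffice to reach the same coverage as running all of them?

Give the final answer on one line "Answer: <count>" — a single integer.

test 1 (g=3, z=9) fires B1->F, B4->E, B3->F; hits B1=F, B3=F, B4=E
test 2 (g=3, z=1) fires B1->F, B4->E, B3->T; hits B1=F, B3=T, B4=E
test 3 (g=3, z=13) fires B1->F, B4->S, B3->F; hits B1=F, B3=F, B4=S
test 4 (g=3, z=6) fires B1->T, B2->F; hits B1=T, B2=F
test 5 (g=2, z=13) fires B1->F, B4->S, B3->F; hits B1=F, B3=F, B4=S
test 6 (g=2, z=7) fires B1->F, B4->E, B3->T; hits B1=F, B3=T, B4=E
union over all inputs: B1=T, B1=F, B2=F, B3=T, B3=F, B4=S, B4=E (7 outcomes)
every size-1 subset falls short of the 7 outcomes (best: 3/7)
every size-2 subset falls short of the 7 outcomes (best: 5/7)
size 3: inputs {2, 3, 4} cover all 7 outcomes, and no lexicographically smaller subset of this size does

Answer: 3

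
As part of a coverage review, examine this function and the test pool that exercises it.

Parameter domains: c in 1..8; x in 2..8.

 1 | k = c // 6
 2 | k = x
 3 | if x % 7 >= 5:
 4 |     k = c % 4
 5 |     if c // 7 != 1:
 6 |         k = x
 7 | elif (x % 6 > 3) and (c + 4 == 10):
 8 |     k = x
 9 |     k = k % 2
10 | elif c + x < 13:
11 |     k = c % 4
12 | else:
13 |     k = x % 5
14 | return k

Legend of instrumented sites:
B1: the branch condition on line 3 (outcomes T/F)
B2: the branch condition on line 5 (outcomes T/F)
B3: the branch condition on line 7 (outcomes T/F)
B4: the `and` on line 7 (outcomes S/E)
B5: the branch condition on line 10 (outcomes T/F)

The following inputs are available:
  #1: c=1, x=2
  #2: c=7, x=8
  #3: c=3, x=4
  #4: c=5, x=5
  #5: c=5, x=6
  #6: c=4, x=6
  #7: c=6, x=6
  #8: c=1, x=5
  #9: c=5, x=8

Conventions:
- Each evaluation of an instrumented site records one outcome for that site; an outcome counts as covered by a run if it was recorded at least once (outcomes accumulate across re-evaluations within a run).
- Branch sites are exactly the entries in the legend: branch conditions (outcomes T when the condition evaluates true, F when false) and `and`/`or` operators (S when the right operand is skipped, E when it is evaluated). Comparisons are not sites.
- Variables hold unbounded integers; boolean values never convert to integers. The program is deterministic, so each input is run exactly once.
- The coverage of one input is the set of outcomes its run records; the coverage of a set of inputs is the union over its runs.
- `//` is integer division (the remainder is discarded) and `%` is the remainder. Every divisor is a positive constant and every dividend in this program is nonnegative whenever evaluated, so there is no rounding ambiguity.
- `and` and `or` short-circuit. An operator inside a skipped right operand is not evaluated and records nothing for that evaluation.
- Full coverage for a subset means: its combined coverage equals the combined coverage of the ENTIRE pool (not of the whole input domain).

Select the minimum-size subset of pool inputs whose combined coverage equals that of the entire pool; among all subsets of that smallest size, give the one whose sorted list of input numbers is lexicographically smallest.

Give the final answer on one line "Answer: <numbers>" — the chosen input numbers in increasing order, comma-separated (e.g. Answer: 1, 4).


#1 (c=1, x=2) -> covered: B1=F, B3=F, B4=S, B5=T
#2 (c=7, x=8) -> covered: B1=F, B3=F, B4=S, B5=F
#3 (c=3, x=4) -> covered: B1=F, B3=F, B4=E, B5=T
#4 (c=5, x=5) -> covered: B1=T, B2=T
#5 (c=5, x=6) -> covered: B1=T, B2=T
#6 (c=4, x=6) -> covered: B1=T, B2=T
#7 (c=6, x=6) -> covered: B1=T, B2=T
#8 (c=1, x=5) -> covered: B1=T, B2=T
#9 (c=5, x=8) -> covered: B1=F, B3=F, B4=S, B5=F
pool-wide coverage (8 outcomes): B1=T, B1=F, B2=T, B3=F, B4=S, B4=E, B5=T, B5=F
checked all size-1 subsets: none covers 8 outcomes (max 4/8)
checked all size-2 subsets: none covers 8 outcomes (max 6/8)
at size 3, {2, 3, 4} reaches all 8 outcomes; every lexicographically earlier size-3 subset fails
Answer: 2, 3, 4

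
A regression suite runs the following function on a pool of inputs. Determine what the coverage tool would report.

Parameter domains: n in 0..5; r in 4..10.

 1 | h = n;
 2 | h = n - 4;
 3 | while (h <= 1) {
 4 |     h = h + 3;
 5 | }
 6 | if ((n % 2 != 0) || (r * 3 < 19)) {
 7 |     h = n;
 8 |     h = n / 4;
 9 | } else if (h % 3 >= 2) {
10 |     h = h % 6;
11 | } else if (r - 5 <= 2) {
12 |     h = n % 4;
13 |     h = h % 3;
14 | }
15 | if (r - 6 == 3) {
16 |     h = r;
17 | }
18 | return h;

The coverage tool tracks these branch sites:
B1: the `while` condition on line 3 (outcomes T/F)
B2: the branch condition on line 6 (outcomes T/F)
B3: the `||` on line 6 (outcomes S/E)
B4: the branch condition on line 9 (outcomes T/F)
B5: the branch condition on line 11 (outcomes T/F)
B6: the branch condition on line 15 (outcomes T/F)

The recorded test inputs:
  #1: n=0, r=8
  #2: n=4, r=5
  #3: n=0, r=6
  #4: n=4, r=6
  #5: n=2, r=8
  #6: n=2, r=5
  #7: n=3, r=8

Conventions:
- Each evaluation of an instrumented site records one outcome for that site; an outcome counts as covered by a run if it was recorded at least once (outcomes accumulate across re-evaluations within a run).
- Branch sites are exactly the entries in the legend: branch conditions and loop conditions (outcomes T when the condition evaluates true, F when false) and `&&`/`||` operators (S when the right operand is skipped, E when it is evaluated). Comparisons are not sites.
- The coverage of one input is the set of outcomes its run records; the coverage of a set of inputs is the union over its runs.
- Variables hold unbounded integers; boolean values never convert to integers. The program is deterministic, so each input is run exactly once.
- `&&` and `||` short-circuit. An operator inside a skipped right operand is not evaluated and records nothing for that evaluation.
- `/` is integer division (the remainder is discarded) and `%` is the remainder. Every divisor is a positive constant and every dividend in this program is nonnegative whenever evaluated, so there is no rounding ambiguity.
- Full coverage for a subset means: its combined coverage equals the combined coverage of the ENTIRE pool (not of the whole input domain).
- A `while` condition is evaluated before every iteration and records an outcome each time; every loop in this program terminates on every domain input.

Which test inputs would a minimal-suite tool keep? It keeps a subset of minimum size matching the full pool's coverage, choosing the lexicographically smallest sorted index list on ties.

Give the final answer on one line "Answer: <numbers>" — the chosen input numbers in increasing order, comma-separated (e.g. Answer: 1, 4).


test 1 (n=0, r=8) hits B1=T, B1=F, B2=F, B3=E, B4=T, B6=F
test 2 (n=4, r=5) hits B1=T, B1=F, B2=T, B3=E, B6=F
test 3 (n=0, r=6) hits B1=T, B1=F, B2=T, B3=E, B6=F
test 4 (n=4, r=6) hits B1=T, B1=F, B2=T, B3=E, B6=F
test 5 (n=2, r=8) hits B1=T, B1=F, B2=F, B3=E, B4=F, B5=F, B6=F
test 6 (n=2, r=5) hits B1=T, B1=F, B2=T, B3=E, B6=F
test 7 (n=3, r=8) hits B1=T, B1=F, B2=T, B3=S, B6=F
union over all inputs: B1=T, B1=F, B2=T, B2=F, B3=S, B3=E, B4=T, B4=F, B5=F, B6=F (10 outcomes)
no size-1 subset reaches all 10 outcomes (best union: 7/10)
no size-2 subset reaches all 10 outcomes (best union: 9/10)
the canonical winner is {1, 5, 7}: size 3, full 10-outcome coverage, earliest index list among size-3 covers
Answer: 1, 5, 7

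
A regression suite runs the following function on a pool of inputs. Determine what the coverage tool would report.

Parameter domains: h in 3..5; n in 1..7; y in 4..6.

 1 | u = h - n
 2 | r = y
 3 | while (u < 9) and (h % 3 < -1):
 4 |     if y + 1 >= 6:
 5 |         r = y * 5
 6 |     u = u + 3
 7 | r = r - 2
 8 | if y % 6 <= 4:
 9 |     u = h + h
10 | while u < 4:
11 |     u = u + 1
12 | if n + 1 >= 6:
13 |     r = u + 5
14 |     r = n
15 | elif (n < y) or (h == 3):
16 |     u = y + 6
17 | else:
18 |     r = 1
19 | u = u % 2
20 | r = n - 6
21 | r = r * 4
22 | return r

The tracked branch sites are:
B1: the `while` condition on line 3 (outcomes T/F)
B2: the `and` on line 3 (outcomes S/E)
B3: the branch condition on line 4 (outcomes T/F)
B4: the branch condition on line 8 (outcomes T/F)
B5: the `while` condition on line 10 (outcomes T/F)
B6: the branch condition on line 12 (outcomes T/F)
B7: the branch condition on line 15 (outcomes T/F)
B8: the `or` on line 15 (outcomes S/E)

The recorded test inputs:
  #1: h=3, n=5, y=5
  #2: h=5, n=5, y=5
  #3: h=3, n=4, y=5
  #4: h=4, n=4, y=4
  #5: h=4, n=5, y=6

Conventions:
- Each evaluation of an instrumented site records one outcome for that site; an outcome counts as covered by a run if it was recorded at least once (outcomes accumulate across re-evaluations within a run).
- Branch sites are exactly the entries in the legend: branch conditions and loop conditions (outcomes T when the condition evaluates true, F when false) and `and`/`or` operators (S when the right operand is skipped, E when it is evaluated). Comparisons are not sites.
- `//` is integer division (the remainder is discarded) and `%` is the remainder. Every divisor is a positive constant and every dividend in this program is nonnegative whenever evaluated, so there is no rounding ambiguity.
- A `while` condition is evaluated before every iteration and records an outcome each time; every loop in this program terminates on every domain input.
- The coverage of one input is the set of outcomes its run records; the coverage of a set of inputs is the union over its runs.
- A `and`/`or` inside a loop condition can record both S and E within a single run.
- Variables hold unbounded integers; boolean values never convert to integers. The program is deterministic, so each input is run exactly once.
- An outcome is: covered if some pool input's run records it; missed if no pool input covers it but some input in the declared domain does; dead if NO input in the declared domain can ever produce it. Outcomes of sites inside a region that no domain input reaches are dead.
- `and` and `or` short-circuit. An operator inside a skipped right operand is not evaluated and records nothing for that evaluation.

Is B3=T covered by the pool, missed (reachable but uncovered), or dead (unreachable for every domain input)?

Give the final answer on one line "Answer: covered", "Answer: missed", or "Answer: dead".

no pool input records B3=T
checking all 63 inputs in the declared domain: B3=T is never recorded -> dead

Answer: dead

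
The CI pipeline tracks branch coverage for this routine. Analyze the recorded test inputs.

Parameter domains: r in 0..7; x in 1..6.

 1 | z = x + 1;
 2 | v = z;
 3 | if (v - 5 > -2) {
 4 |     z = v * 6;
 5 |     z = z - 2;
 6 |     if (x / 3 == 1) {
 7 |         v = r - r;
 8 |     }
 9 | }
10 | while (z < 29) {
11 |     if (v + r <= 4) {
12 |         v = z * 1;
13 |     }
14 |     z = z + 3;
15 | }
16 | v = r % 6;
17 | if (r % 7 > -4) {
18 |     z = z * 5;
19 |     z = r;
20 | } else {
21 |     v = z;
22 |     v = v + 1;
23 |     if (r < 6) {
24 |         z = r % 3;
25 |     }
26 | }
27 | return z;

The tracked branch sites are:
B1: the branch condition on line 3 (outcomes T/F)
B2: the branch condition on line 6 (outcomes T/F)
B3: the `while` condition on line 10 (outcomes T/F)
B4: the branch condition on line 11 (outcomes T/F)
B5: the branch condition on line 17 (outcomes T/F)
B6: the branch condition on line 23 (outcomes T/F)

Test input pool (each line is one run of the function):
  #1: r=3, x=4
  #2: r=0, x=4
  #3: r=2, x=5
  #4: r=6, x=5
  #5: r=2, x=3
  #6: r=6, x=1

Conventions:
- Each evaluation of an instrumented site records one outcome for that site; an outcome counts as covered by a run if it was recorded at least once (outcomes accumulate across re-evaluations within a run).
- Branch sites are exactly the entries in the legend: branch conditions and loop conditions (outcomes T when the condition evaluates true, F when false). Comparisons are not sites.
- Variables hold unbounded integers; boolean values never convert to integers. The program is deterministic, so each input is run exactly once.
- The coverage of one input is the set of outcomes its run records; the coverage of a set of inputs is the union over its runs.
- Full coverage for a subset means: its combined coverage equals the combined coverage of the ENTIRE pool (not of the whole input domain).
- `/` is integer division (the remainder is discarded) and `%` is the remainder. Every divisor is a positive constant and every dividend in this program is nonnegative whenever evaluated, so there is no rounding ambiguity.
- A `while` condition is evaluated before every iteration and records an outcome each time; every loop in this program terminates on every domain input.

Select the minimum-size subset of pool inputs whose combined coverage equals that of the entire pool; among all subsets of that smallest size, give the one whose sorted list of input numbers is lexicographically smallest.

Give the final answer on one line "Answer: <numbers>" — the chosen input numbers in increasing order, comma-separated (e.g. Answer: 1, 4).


input #1 (r=3, x=4): covers B1=T, B2=T, B3=T, B3=F, B4=T, B5=T
input #2 (r=0, x=4): covers B1=T, B2=T, B3=T, B3=F, B4=T, B5=T
input #3 (r=2, x=5): covers B1=T, B2=T, B3=F, B5=T
input #4 (r=6, x=5): covers B1=T, B2=T, B3=F, B5=T
input #5 (r=2, x=3): covers B1=T, B2=T, B3=T, B3=F, B4=T, B4=F, B5=T
input #6 (r=6, x=1): covers B1=F, B3=T, B3=F, B4=F, B5=T
pool-wide coverage (8 outcomes): B1=T, B1=F, B2=T, B3=T, B3=F, B4=T, B4=F, B5=T
every size-1 subset falls short of the 8 outcomes (best: 7/8)
inputs {1, 6} (size 2) cover everything; no size-2 subset with a lexicographically smaller index list covers all 8
Answer: 1, 6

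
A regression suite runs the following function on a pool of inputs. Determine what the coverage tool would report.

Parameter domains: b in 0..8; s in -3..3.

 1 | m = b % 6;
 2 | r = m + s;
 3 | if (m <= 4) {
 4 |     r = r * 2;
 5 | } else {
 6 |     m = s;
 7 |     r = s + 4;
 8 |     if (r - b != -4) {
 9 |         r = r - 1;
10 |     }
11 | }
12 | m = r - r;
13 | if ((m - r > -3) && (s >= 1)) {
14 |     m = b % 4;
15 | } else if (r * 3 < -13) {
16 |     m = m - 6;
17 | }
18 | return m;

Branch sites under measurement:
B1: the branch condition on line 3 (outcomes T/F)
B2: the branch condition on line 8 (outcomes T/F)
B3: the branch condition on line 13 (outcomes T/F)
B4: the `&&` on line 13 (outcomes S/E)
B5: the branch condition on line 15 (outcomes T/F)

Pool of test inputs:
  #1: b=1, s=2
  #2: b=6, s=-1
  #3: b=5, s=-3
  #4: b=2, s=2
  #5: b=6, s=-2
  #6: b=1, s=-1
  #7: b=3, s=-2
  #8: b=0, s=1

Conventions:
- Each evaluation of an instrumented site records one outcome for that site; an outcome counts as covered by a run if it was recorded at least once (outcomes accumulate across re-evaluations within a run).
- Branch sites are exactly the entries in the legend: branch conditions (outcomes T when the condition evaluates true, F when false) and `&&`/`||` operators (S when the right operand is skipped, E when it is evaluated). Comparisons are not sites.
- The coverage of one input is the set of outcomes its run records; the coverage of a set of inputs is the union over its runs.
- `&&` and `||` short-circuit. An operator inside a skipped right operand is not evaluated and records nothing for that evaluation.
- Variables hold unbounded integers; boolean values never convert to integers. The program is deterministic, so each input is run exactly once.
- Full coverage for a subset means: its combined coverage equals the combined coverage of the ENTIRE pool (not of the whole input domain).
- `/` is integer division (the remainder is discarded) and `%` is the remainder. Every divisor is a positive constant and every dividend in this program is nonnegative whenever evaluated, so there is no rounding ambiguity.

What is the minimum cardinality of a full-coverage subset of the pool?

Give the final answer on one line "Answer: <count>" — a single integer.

input #1 (b=1, s=2): covers B1=T, B3=F, B4=S, B5=F
input #2 (b=6, s=-1): covers B1=T, B3=F, B4=E, B5=F
input #3 (b=5, s=-3): covers B1=F, B2=F, B3=F, B4=E, B5=F
input #4 (b=2, s=2): covers B1=T, B3=F, B4=S, B5=F
input #5 (b=6, s=-2): covers B1=T, B3=F, B4=E, B5=F
input #6 (b=1, s=-1): covers B1=T, B3=F, B4=E, B5=F
input #7 (b=3, s=-2): covers B1=T, B3=F, B4=E, B5=F
input #8 (b=0, s=1): covers B1=T, B3=T, B4=E
pool-wide coverage (8 outcomes): B1=T, B1=F, B2=F, B3=T, B3=F, B4=S, B4=E, B5=F
no size-1 subset reaches all 8 outcomes (best union: 5/8)
no size-2 subset reaches all 8 outcomes (best union: 7/8)
size 3: inputs {1, 3, 8} cover all 8 outcomes, and no lexicographically smaller subset of this size does

Answer: 3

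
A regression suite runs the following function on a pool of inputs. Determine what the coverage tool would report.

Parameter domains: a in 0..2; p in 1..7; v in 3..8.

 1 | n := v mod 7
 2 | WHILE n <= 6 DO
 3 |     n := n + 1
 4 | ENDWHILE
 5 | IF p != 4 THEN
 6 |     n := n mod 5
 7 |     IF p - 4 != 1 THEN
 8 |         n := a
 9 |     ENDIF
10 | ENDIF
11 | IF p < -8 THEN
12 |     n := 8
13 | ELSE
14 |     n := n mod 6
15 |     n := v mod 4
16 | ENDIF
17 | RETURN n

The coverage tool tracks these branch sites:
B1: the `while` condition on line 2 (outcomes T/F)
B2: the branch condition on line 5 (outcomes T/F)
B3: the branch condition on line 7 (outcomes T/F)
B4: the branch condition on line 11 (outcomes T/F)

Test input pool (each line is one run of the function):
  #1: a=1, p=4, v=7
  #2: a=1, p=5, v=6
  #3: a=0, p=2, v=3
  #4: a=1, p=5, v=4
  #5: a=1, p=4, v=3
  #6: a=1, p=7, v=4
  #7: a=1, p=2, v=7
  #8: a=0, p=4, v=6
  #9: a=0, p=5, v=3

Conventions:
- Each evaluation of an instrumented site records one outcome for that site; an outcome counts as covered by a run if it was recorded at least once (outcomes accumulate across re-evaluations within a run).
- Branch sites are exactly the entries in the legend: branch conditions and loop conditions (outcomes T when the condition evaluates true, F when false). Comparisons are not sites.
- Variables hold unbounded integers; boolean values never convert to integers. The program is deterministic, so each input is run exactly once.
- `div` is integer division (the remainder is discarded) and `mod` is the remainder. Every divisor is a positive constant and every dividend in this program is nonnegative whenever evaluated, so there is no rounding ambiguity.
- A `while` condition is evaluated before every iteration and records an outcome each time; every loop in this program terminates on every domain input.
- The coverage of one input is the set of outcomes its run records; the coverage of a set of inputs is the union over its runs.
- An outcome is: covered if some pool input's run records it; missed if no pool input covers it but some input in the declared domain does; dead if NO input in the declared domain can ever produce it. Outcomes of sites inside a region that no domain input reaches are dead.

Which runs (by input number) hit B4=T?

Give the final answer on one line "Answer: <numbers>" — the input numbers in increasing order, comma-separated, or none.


input #1 (a=1, p=4, v=7): never hits B4=T
input #2 (a=1, p=5, v=6): never hits B4=T
input #3 (a=0, p=2, v=3): never hits B4=T
input #4 (a=1, p=5, v=4): never hits B4=T
input #5 (a=1, p=4, v=3): never hits B4=T
input #6 (a=1, p=7, v=4): never hits B4=T
input #7 (a=1, p=2, v=7): never hits B4=T
input #8 (a=0, p=4, v=6): never hits B4=T
input #9 (a=0, p=5, v=3): never hits B4=T
Answer: none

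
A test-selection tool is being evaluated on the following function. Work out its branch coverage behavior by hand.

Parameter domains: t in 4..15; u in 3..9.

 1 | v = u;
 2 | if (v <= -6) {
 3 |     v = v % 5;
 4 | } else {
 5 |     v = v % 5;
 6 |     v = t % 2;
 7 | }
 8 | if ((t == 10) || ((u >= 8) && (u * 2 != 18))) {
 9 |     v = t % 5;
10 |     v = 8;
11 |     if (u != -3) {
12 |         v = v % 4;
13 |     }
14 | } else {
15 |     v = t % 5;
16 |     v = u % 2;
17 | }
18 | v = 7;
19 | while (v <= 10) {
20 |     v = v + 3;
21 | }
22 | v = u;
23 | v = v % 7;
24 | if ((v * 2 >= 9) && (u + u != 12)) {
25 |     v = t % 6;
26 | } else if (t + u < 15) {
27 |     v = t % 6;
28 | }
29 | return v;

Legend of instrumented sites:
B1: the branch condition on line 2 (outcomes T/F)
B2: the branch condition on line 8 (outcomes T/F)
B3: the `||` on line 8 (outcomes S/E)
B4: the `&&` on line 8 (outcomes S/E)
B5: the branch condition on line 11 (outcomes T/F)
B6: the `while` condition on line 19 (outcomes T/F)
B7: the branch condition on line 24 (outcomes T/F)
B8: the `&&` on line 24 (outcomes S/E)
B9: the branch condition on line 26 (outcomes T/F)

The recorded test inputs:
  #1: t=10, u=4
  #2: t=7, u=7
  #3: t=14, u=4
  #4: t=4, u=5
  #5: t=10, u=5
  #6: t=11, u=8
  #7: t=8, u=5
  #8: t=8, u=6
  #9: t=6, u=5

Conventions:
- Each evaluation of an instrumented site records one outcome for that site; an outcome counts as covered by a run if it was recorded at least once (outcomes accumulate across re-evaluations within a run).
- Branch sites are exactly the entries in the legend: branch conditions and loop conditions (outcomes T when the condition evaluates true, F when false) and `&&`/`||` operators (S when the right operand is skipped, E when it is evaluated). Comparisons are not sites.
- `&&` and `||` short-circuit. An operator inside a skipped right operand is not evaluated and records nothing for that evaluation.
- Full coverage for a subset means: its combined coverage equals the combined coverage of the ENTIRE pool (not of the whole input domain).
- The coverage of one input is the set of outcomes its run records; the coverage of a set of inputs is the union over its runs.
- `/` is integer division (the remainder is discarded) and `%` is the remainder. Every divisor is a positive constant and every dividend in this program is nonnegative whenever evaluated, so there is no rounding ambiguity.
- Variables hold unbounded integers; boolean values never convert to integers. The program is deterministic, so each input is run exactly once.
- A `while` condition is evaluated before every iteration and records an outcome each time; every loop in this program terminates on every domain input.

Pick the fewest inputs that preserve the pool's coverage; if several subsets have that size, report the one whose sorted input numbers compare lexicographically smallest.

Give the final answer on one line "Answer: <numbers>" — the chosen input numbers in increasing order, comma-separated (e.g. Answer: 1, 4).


test 1 (t=10, u=4) fires B1->F, B3->S, B2->T, B5->T, B6->T, B6->T, B6->F, B8->S, B7->F, B9->T; hits B1=F, B2=T, B3=S, B5=T, B6=T, B6=F, B7=F, B8=S, B9=T
test 2 (t=7, u=7) fires B1->F, B3->E, B4->S, B2->F, B6->T, B6->T, B6->F, B8->S, B7->F, B9->T; hits B1=F, B2=F, B3=E, B4=S, B6=T, B6=F, B7=F, B8=S, B9=T
test 3 (t=14, u=4) fires B1->F, B3->E, B4->S, B2->F, B6->T, B6->T, B6->F, B8->S, B7->F, B9->F; hits B1=F, B2=F, B3=E, B4=S, B6=T, B6=F, B7=F, B8=S, B9=F
test 4 (t=4, u=5) fires B1->F, B3->E, B4->S, B2->F, B6->T, B6->T, B6->F, B8->E, B7->T; hits B1=F, B2=F, B3=E, B4=S, B6=T, B6=F, B7=T, B8=E
test 5 (t=10, u=5) fires B1->F, B3->S, B2->T, B5->T, B6->T, B6->T, B6->F, B8->E, B7->T; hits B1=F, B2=T, B3=S, B5=T, B6=T, B6=F, B7=T, B8=E
test 6 (t=11, u=8) fires B1->F, B3->E, B4->E, B2->T, B5->T, B6->T, B6->T, B6->F, B8->S, B7->F, B9->F; hits B1=F, B2=T, B3=E, B4=E, B5=T, B6=T, B6=F, B7=F, B8=S, B9=F
test 7 (t=8, u=5) fires B1->F, B3->E, B4->S, B2->F, B6->T, B6->T, B6->F, B8->E, B7->T; hits B1=F, B2=F, B3=E, B4=S, B6=T, B6=F, B7=T, B8=E
test 8 (t=8, u=6) fires B1->F, B3->E, B4->S, B2->F, B6->T, B6->T, B6->F, B8->E, B7->F, B9->T; hits B1=F, B2=F, B3=E, B4=S, B6=T, B6=F, B7=F, B8=E, B9=T
test 9 (t=6, u=5) fires B1->F, B3->E, B4->S, B2->F, B6->T, B6->T, B6->F, B8->E, B7->T; hits B1=F, B2=F, B3=E, B4=S, B6=T, B6=F, B7=T, B8=E
together the pool reaches 16 outcomes: B1=F, B2=T, B2=F, B3=S, B3=E, B4=S, B4=E, B5=T, B6=T, B6=F, B7=T, B7=F, B8=S, B8=E, B9=T, B9=F
every size-1 subset falls short of the 16 outcomes (best: 10/16)
every size-2 subset falls short of the 16 outcomes (best: 14/16)
inputs {1, 4, 6} (size 3) cover everything; no size-3 subset with a lexicographically smaller index list covers all 16
Answer: 1, 4, 6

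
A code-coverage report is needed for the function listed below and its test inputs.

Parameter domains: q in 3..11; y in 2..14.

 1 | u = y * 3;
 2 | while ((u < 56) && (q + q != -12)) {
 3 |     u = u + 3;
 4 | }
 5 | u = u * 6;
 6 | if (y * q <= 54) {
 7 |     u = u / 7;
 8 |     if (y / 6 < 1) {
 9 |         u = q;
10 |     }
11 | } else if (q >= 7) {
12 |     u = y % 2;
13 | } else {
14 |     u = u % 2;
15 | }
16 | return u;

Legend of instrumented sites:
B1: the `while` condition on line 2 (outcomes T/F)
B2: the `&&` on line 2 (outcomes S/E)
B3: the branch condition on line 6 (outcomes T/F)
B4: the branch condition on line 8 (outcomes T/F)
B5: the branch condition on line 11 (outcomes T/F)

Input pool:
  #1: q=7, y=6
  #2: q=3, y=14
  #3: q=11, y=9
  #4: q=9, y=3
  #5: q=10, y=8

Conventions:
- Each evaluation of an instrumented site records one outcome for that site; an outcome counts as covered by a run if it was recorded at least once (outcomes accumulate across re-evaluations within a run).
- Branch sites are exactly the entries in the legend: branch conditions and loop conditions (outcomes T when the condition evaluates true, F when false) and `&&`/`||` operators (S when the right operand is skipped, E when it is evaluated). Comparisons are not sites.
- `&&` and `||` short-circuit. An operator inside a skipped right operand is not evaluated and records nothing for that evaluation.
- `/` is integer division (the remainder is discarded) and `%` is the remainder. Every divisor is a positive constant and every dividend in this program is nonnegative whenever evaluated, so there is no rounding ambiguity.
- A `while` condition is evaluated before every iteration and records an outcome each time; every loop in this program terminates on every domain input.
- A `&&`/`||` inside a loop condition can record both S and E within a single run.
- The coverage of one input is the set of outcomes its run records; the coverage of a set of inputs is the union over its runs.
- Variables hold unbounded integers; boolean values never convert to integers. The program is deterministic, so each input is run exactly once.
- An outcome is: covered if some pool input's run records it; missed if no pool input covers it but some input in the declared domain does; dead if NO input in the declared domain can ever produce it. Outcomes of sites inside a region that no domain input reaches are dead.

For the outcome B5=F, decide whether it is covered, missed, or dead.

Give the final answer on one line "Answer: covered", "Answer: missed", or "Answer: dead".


no pool input records B5=F
but domain input (q=4, y=14) does record it -> reachable, so missed
Answer: missed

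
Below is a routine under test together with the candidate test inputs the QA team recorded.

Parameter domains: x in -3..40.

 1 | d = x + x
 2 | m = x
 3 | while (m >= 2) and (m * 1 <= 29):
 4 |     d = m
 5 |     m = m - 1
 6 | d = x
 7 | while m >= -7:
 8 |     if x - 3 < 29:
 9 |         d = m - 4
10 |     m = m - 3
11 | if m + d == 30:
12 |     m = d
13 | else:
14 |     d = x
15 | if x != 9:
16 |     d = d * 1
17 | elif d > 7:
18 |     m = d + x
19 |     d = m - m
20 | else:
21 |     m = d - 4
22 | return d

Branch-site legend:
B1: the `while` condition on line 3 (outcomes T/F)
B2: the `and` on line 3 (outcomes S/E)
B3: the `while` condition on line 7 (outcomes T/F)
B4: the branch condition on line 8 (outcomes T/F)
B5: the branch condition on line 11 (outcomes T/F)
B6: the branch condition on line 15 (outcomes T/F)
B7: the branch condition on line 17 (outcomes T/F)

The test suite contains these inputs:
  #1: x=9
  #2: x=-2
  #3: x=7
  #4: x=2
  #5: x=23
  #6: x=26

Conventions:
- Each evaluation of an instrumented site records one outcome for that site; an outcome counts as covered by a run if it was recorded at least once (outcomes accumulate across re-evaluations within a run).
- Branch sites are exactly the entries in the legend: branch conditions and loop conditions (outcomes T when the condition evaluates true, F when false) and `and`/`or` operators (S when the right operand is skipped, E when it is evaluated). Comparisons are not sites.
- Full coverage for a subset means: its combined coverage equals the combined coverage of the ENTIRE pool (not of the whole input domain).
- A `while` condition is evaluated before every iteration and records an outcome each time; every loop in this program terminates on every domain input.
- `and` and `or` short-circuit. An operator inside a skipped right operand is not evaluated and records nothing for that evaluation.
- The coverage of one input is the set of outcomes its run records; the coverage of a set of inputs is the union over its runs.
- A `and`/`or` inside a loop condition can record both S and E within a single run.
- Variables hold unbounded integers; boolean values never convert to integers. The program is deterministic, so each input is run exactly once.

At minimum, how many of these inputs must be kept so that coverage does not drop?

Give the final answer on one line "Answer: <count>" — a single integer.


#1 (x=9) -> B2->E, B1->T, B2->E, B1->T, B2->E, B1->T, B2->E, B1->T, B2->E, B1->T, B2->E, B1->T, B2->E, B1->T, ...; covered: B1=T, B1=F, B2=S, B2=E, B3=T, B3=F, B4=T, B5=F, B6=F, B7=T
#2 (x=-2) -> B2->S, B1->F, B3->T, B4->T, B3->T, B4->T, B3->F, B5->F, B6->T; covered: B1=F, B2=S, B3=T, B3=F, B4=T, B5=F, B6=T
#3 (x=7) -> B2->E, B1->T, B2->E, B1->T, B2->E, B1->T, B2->E, B1->T, B2->E, B1->T, B2->E, B1->T, B2->S, B1->F, ...; covered: B1=T, B1=F, B2=S, B2=E, B3=T, B3=F, B4=T, B5=F, B6=T
#4 (x=2) -> B2->E, B1->T, B2->S, B1->F, B3->T, B4->T, B3->T, B4->T, B3->T, B4->T, B3->F, B5->F, B6->T; covered: B1=T, B1=F, B2=S, B2=E, B3=T, B3=F, B4=T, B5=F, B6=T
#5 (x=23) -> B2->E, B1->T, B2->E, B1->T, B2->E, B1->T, B2->E, B1->T, B2->E, B1->T, B2->E, B1->T, B2->E, B1->T, ...; covered: B1=T, B1=F, B2=S, B2=E, B3=T, B3=F, B4=T, B5=F, B6=T
#6 (x=26) -> B2->E, B1->T, B2->E, B1->T, B2->E, B1->T, B2->E, B1->T, B2->E, B1->T, B2->E, B1->T, B2->E, B1->T, ...; covered: B1=T, B1=F, B2=S, B2=E, B3=T, B3=F, B4=T, B5=F, B6=T
together the pool reaches 11 outcomes: B1=T, B1=F, B2=S, B2=E, B3=T, B3=F, B4=T, B5=F, B6=T, B6=F, B7=T
checked all size-1 subsets: none covers 11 outcomes (max 10/11)
the canonical winner is {1, 2}: size 2, full 11-outcome coverage, earliest index list among size-2 covers
Answer: 2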